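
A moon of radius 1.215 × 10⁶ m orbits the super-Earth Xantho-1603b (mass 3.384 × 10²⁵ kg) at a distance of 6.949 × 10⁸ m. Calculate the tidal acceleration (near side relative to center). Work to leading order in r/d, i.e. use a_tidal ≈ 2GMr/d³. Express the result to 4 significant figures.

Δg = 2GMr/d³
   = 2 × (6.674 × 10⁻¹¹) × (3.384 × 10²⁵) × (1.215 × 10⁶) / (6.949 × 10⁸)³
   = 1.636 × 10⁻⁵ m/s²

1.636 × 10⁻⁵ m/s²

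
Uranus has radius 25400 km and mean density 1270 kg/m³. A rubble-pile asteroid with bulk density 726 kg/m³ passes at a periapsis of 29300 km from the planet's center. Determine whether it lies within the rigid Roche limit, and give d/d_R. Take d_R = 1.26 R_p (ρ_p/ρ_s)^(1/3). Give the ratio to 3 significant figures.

d_R = 1.26 × (25400 km) × (1270/726)^(1/3) = 38560 km
d/d_R = (29300) / (38560) = 0.760
Since d/d_R < 1, the body is inside the Roche limit.

inside; d/d_R ≈ 0.760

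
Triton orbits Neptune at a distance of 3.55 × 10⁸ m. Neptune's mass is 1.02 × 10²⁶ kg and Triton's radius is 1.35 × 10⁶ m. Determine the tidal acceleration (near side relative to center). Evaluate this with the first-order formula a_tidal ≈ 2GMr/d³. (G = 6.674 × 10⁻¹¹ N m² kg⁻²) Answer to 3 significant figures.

4.11 × 10⁻⁴ m/s²

Since r ≪ d, expand the inverse-square field across one radius to get the leading 2GMr/d³ term.
Δa = 2GMr/d³
   = 2 × (6.674 × 10⁻¹¹) × (1.02 × 10²⁶) × (1.35 × 10⁶) / (3.55 × 10⁸)³
   = 4.11 × 10⁻⁴ m/s²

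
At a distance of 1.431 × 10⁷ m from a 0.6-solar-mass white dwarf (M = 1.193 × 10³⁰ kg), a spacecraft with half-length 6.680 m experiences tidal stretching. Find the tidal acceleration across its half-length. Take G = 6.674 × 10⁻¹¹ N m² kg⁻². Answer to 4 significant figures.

a_tidal = 2GMr/d³
        = 2 × (6.674 × 10⁻¹¹) × (1.193 × 10³⁰) × (6.680) / (1.431 × 10⁷)³
        = 3.630 × 10⁻¹ m/s²

3.630 × 10⁻¹ m/s²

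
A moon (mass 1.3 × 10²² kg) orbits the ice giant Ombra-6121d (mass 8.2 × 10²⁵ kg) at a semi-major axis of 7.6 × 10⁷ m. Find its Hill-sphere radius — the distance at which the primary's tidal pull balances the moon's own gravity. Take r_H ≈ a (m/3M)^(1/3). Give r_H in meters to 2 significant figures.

r_H ≈ a (m/3M)^(1/3)
    = (7.6 × 10⁷) × (1.3 × 10²² / (3 × 8.2 × 10²⁵))^(1/3)
    = 2.9 × 10⁶ m

2.9 × 10⁶ m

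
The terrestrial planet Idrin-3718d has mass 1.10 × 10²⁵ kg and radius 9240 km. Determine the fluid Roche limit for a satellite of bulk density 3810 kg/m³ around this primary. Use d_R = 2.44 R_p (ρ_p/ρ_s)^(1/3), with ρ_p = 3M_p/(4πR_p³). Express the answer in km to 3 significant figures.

21600 km

ρ_p = 3M_p/(4πR_p³) = 3 × (1.10 × 10²⁵) / (4π × (9.24 × 10⁶ m)³) = 3330 kg/m³
d_R = 2.44 × 9240 km × (3330/3810)^(1/3)
    = 21600 km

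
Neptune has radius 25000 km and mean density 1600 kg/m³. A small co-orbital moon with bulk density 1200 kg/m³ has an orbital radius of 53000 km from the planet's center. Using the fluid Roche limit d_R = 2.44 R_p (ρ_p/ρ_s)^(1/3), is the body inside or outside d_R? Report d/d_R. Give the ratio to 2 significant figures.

d_R = 2.44 × (25000 km) × (1600/1200)^(1/3) = 67140 km
d/d_R = (53000) / (67140) = 0.79
Since d/d_R < 1, the body is inside the Roche limit.

inside; d/d_R ≈ 0.79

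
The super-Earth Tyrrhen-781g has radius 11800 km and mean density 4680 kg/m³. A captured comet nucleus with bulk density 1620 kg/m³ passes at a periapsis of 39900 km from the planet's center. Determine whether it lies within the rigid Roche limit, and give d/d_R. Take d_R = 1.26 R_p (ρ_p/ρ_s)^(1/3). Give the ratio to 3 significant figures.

outside; d/d_R ≈ 1.88

d_R = 1.26 × (11800 km) × (4680/1620)^(1/3) = 21180 km
d/d_R = (39900) / (21180) = 1.88
Since d/d_R > 1, the body is outside the Roche limit.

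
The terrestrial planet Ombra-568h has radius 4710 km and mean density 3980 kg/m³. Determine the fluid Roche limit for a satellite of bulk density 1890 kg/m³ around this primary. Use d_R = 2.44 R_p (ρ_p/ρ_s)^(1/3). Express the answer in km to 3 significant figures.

14700 km

d_R = 2.44 × 4710 km × (3980/1890)^(1/3)
    = 14700 km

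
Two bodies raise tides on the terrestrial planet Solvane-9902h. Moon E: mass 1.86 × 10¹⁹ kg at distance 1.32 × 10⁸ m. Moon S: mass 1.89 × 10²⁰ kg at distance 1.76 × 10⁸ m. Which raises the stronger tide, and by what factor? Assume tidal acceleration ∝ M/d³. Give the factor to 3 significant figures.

Tidal stretch scales as M/d³; compute that for each body.
Moon E: (1.86 × 10¹⁹) / (1.32 × 10⁸)³ = 8.087 × 10⁻⁶
Moon S: (1.89 × 10²⁰) / (1.76 × 10⁸)³ = 3.467 × 10⁻⁵
Ratio (larger/smaller) = 4.29

Moon S, by a factor of ≈ 4.29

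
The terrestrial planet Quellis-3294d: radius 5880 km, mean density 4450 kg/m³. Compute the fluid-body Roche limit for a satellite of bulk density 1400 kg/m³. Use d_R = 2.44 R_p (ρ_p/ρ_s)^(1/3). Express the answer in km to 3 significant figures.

21100 km

d_R = 2.44 × 5880 km × (4450/1400)^(1/3)
    = 21100 km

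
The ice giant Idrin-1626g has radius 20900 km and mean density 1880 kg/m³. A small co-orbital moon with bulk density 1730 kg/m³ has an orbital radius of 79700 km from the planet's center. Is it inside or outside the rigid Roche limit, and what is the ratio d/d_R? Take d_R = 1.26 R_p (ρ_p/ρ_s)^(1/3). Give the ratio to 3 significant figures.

d_R = 1.26 × (20900 km) × (1880/1730)^(1/3) = 27070 km
d/d_R = (79700) / (27070) = 2.94
Since d/d_R > 1, the body is outside the Roche limit.

outside; d/d_R ≈ 2.94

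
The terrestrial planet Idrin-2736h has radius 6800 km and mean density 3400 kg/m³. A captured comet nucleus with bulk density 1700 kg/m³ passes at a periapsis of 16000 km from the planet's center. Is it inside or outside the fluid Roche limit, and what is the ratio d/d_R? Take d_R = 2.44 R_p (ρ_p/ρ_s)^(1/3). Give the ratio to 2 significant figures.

inside; d/d_R ≈ 0.77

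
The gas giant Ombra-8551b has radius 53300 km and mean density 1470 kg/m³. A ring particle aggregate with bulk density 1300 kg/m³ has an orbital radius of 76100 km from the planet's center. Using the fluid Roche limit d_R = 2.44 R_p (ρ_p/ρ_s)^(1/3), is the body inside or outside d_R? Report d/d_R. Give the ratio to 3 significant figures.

inside; d/d_R ≈ 0.562

d_R = 2.44 × (53300 km) × (1470/1300)^(1/3) = 1.355 × 10⁵ km
d/d_R = (76100) / (1.355 × 10⁵) = 0.562
Since d/d_R < 1, the body is inside the Roche limit.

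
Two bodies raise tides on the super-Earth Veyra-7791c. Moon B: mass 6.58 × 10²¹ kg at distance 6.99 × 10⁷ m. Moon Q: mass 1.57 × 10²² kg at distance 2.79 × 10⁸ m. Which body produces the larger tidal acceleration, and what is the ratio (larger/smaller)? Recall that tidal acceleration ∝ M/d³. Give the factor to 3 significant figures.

Tidal stretch scales as M/d³; compute that for each body.
Moon B: (6.58 × 10²¹) / (6.99 × 10⁷)³ = 1.927 × 10⁻²
Moon Q: (1.57 × 10²²) / (2.79 × 10⁸)³ = 7.229 × 10⁻⁴
Ratio (larger/smaller) = 26.7

Moon B, by a factor of ≈ 26.7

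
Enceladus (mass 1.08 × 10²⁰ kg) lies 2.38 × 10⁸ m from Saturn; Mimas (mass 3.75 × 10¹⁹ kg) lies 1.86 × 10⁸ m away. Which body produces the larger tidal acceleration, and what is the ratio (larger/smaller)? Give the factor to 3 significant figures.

Enceladus, by a factor of ≈ 1.37

The tide-raising term goes as M/d³ (the gradient of a 1/d² field).
Enceladus: (1.08 × 10²⁰) / (2.38 × 10⁸)³ = 8.011 × 10⁻⁶
Mimas: (3.75 × 10¹⁹) / (1.86 × 10⁸)³ = 5.828 × 10⁻⁶
Ratio (larger/smaller) = 1.37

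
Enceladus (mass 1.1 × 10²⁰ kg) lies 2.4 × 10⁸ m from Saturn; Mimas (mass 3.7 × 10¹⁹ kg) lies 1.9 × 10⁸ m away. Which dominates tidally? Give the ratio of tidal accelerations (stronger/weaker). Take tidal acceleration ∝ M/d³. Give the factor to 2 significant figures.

The tide-raising term goes as M/d³ (the gradient of a 1/d² field).
Enceladus: (1.1 × 10²⁰) / (2.4 × 10⁸)³ = 7.957 × 10⁻⁶
Mimas: (3.7 × 10¹⁹) / (1.9 × 10⁸)³ = 5.394 × 10⁻⁶
Ratio (larger/smaller) = 1.5

Enceladus, by a factor of ≈ 1.5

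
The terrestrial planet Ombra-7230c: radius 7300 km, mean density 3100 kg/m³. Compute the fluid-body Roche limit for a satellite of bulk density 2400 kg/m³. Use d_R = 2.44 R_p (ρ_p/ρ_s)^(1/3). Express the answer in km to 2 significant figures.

19000 km

d_R = 2.44 × 7300 km × (3100/2400)^(1/3)
    = 19000 km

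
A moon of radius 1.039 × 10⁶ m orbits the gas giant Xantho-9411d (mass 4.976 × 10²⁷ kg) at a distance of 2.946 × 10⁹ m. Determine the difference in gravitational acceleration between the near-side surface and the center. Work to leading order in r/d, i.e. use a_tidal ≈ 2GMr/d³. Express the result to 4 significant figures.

2.699 × 10⁻⁵ m/s²

Since r ≪ d, expand the inverse-square field across one radius to get the leading 2GMr/d³ term.
a_tidal = 2GMr/d³
        = 2 × (6.674 × 10⁻¹¹) × (4.976 × 10²⁷) × (1.039 × 10⁶) / (2.946 × 10⁹)³
        = 2.699 × 10⁻⁵ m/s²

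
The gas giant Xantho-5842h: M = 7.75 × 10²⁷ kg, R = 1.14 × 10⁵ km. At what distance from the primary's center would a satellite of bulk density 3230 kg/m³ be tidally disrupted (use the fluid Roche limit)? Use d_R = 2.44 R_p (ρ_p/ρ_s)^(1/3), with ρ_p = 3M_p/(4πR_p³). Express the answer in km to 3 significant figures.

ρ_p = 3M_p/(4πR_p³) = 3 × (7.75 × 10²⁷) / (4π × (1.14 × 10⁸ m)³) = 1250 kg/m³
d_R = 2.44 × 1.14 × 10⁵ km × (1250/3230)^(1/3)
    = 2.03 × 10⁵ km

2.03 × 10⁵ km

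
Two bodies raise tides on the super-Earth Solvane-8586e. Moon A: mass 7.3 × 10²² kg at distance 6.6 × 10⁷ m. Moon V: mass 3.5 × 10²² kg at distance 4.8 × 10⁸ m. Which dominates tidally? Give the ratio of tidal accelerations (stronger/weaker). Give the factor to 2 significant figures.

Moon A, by a factor of ≈ 800

The tide-raising term goes as M/d³ (the gradient of a 1/d² field).
Moon A: (7.3 × 10²²) / (6.6 × 10⁷)³ = 2.539 × 10⁻¹
Moon V: (3.5 × 10²²) / (4.8 × 10⁸)³ = 3.165 × 10⁻⁴
Ratio (larger/smaller) = 800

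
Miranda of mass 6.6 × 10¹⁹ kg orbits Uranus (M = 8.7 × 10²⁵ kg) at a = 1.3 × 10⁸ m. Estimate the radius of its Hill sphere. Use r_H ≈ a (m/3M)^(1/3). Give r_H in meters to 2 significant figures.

r_H ≈ a (m/3M)^(1/3)
    = (1.3 × 10⁸) × (6.6 × 10¹⁹ / (3 × 8.7 × 10²⁵))^(1/3)
    = 8.2 × 10⁵ m

8.2 × 10⁵ m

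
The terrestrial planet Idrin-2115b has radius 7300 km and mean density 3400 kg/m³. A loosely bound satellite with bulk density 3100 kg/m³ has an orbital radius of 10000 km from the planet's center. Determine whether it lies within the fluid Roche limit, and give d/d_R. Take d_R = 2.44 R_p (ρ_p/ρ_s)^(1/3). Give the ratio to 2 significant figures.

inside; d/d_R ≈ 0.54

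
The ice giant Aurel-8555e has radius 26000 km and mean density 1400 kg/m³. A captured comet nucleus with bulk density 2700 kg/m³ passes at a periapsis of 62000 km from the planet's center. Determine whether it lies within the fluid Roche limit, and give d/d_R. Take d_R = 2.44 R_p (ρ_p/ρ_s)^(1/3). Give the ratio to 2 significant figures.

d_R = 2.44 × (26000 km) × (1400/2700)^(1/3) = 50970 km
d/d_R = (62000) / (50970) = 1.2
Since d/d_R > 1, the body is outside the Roche limit.

outside; d/d_R ≈ 1.2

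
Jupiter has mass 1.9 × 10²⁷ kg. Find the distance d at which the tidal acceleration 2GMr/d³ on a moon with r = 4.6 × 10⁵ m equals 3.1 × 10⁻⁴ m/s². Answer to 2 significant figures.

2GMr/d³ = a_tidal  ⇒  d = (2GMr / a_tidal)^(1/3)
d = (2 × 6.674×10⁻¹¹ × (1.9 × 10²⁷) × (4.6 × 10⁵) / (3.1 × 10⁻⁴))^(1/3)
  = 7.2 × 10⁸ m

7.2 × 10⁸ m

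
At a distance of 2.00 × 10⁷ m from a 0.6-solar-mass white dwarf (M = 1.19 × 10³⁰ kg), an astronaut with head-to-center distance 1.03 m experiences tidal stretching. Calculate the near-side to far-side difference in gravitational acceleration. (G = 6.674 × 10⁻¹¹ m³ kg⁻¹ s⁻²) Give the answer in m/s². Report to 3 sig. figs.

Δa = 4GMr/d³
   = 4 × (6.674 × 10⁻¹¹) × (1.19 × 10³⁰) × (1.03) / (2.00 × 10⁷)³
   = 4.09 × 10⁻² m/s²

4.09 × 10⁻² m/s²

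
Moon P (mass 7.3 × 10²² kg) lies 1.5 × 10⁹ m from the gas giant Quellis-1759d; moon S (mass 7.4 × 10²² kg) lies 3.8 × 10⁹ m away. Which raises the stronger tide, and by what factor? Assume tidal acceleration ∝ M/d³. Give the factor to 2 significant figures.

Moon P, by a factor of ≈ 16

The tide-raising term goes as M/d³ (the gradient of a 1/d² field).
Moon P: (7.3 × 10²²) / (1.5 × 10⁹)³ = 2.163 × 10⁻⁵
Moon S: (7.4 × 10²²) / (3.8 × 10⁹)³ = 1.349 × 10⁻⁶
Ratio (larger/smaller) = 16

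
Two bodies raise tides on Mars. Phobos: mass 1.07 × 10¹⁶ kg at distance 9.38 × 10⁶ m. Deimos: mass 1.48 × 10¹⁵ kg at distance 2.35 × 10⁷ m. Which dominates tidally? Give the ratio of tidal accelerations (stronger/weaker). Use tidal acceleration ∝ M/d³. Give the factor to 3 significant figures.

Tidal stretch scales as M/d³; compute that for each body.
Phobos: (1.07 × 10¹⁶) / (9.38 × 10⁶)³ = 1.297 × 10⁻⁵
Deimos: (1.48 × 10¹⁵) / (2.35 × 10⁷)³ = 1.140 × 10⁻⁷
Ratio (larger/smaller) = 114

Phobos, by a factor of ≈ 114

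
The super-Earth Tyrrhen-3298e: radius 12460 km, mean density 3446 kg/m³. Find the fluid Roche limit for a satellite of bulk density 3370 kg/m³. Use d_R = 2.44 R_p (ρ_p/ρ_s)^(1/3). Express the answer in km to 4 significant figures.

30630 km

d_R = 2.44 × 12460 km × (3446/3370)^(1/3)
    = 30630 km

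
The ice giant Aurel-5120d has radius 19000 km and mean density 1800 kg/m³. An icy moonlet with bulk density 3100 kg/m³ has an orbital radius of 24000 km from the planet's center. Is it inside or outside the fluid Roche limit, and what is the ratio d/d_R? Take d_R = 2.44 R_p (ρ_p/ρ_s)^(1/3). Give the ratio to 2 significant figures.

inside; d/d_R ≈ 0.62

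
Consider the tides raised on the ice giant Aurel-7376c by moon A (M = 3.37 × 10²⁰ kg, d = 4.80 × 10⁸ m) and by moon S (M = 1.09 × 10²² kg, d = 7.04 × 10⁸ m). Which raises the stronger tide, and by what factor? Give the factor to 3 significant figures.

Moon S, by a factor of ≈ 10.3

Tidal stretch scales as M/d³; compute that for each body.
Moon A: (3.37 × 10²⁰) / (4.80 × 10⁸)³ = 3.047 × 10⁻⁶
Moon S: (1.09 × 10²²) / (7.04 × 10⁸)³ = 3.124 × 10⁻⁵
Ratio (larger/smaller) = 10.3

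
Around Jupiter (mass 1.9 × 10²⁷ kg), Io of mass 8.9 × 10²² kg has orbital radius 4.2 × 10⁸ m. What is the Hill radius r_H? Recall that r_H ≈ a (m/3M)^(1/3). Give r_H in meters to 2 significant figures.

1.0 × 10⁷ m

r_H ≈ a (m/3M)^(1/3)
    = (4.2 × 10⁸) × (8.9 × 10²² / (3 × 1.9 × 10²⁷))^(1/3)
    = 1.0 × 10⁷ m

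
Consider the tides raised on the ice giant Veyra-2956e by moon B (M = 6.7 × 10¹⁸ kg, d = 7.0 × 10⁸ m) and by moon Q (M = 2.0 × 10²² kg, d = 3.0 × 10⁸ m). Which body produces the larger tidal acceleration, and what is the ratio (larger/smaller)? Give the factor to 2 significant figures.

Compare M/d³ for the two perturbers:
Moon B: (6.7 × 10¹⁸) / (7.0 × 10⁸)³ = 1.953 × 10⁻⁸
Moon Q: (2.0 × 10²²) / (3.0 × 10⁸)³ = 7.407 × 10⁻⁴
Ratio (larger/smaller) = 38000

Moon Q, by a factor of ≈ 38000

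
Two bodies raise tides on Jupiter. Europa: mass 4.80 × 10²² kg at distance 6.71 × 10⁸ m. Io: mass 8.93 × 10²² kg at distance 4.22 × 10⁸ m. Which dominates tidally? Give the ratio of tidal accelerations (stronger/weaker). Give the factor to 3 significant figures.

Io, by a factor of ≈ 7.48

The tide-raising term goes as M/d³ (the gradient of a 1/d² field).
Europa: (4.80 × 10²²) / (6.71 × 10⁸)³ = 1.589 × 10⁻⁴
Io: (8.93 × 10²²) / (4.22 × 10⁸)³ = 1.188 × 10⁻³
Ratio (larger/smaller) = 7.48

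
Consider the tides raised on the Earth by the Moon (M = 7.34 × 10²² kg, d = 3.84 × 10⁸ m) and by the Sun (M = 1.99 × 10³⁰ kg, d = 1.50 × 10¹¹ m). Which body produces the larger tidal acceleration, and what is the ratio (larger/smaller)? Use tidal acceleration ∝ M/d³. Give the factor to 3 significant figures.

The Moon, by a factor of ≈ 2.20

Compare M/d³ for the two perturbers:
The Moon: (7.34 × 10²²) / (3.84 × 10⁸)³ = 1.296 × 10⁻³
The Sun: (1.99 × 10³⁰) / (1.50 × 10¹¹)³ = 5.896 × 10⁻⁴
Ratio (larger/smaller) = 2.20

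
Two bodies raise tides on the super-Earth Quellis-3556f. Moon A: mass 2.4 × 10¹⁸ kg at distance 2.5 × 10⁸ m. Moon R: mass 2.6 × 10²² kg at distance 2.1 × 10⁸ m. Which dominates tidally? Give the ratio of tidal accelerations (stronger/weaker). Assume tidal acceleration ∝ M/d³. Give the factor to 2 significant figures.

Moon R, by a factor of ≈ 18000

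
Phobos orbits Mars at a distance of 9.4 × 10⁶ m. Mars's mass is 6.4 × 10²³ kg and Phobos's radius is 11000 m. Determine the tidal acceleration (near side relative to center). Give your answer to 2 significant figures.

Δg = 2GMr/d³
   = 2 × (6.674 × 10⁻¹¹) × (6.4 × 10²³) × (11000) / (9.4 × 10⁶)³
   = 1.1 × 10⁻³ m/s²

1.1 × 10⁻³ m/s²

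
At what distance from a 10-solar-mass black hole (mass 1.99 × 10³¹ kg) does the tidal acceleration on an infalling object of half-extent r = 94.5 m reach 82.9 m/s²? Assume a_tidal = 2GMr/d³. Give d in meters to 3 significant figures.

2GMr/d³ = a_tidal  ⇒  d = (2GMr / a_tidal)^(1/3)
d = (2 × 6.674×10⁻¹¹ × (1.99 × 10³¹) × (94.5) / (82.9))^(1/3)
  = 1.45 × 10⁷ m

1.45 × 10⁷ m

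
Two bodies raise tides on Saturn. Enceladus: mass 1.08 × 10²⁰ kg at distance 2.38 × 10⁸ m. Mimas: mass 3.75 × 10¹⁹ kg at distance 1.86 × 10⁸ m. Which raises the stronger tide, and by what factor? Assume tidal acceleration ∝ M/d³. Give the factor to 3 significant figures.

Enceladus, by a factor of ≈ 1.37

The tide-raising term goes as M/d³ (the gradient of a 1/d² field).
Enceladus: (1.08 × 10²⁰) / (2.38 × 10⁸)³ = 8.011 × 10⁻⁶
Mimas: (3.75 × 10¹⁹) / (1.86 × 10⁸)³ = 5.828 × 10⁻⁶
Ratio (larger/smaller) = 1.37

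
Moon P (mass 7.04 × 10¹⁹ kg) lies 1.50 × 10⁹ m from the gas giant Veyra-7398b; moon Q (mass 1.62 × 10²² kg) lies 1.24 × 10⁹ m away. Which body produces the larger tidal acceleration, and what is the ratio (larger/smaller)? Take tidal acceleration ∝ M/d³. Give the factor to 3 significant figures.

Moon Q, by a factor of ≈ 407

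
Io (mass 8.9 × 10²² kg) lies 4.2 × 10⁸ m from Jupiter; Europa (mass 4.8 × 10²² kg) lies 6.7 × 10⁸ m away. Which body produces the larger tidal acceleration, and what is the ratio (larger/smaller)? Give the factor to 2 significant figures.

Io, by a factor of ≈ 7.5

Tidal stretch scales as M/d³; compute that for each body.
Io: (8.9 × 10²²) / (4.2 × 10⁸)³ = 1.201 × 10⁻³
Europa: (4.8 × 10²²) / (6.7 × 10⁸)³ = 1.596 × 10⁻⁴
Ratio (larger/smaller) = 7.5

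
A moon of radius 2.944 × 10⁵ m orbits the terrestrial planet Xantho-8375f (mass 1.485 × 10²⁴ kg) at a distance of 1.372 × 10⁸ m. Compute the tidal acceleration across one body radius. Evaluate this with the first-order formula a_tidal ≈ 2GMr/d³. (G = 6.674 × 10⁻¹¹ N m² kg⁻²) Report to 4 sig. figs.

a_tidal = 2GMr/d³
        = 2 × (6.674 × 10⁻¹¹) × (1.485 × 10²⁴) × (2.944 × 10⁵) / (1.372 × 10⁸)³
        = 2.260 × 10⁻⁵ m/s²

2.260 × 10⁻⁵ m/s²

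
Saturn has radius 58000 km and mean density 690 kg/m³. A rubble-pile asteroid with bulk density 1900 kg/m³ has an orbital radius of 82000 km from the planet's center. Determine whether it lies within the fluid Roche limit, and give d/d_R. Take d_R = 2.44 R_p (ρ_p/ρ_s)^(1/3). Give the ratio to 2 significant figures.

d_R = 2.44 × (58000 km) × (690/1900)^(1/3) = 1.010 × 10⁵ km
d/d_R = (82000) / (1.010 × 10⁵) = 0.81
Since d/d_R < 1, the body is inside the Roche limit.

inside; d/d_R ≈ 0.81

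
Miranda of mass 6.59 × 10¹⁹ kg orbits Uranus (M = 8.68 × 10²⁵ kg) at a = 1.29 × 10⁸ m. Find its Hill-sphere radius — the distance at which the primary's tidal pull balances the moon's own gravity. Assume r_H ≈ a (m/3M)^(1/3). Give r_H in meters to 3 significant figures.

8.16 × 10⁵ m

r_H ≈ a (m/3M)^(1/3)
    = (1.29 × 10⁸) × (6.59 × 10¹⁹ / (3 × 8.68 × 10²⁵))^(1/3)
    = 8.16 × 10⁵ m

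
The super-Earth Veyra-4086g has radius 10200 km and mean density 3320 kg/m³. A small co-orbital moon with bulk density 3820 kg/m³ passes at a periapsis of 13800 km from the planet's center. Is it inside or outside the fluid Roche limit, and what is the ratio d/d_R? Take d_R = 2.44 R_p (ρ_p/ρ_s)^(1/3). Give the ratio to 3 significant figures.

inside; d/d_R ≈ 0.581

d_R = 2.44 × (10200 km) × (3320/3820)^(1/3) = 23750 km
d/d_R = (13800) / (23750) = 0.581
Since d/d_R < 1, the body is inside the Roche limit.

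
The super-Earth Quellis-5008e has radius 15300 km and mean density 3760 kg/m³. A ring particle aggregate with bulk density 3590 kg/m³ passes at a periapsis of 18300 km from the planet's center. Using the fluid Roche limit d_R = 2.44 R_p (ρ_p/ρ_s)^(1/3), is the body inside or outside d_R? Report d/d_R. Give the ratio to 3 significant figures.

inside; d/d_R ≈ 0.483

d_R = 2.44 × (15300 km) × (3760/3590)^(1/3) = 37910 km
d/d_R = (18300) / (37910) = 0.483
Since d/d_R < 1, the body is inside the Roche limit.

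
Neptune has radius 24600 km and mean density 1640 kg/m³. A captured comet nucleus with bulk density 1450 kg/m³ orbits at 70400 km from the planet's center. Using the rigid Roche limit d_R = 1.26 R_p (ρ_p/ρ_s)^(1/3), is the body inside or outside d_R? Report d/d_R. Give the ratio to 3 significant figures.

d_R = 1.26 × (24600 km) × (1640/1450)^(1/3) = 32290 km
d/d_R = (70400) / (32290) = 2.18
Since d/d_R > 1, the body is outside the Roche limit.

outside; d/d_R ≈ 2.18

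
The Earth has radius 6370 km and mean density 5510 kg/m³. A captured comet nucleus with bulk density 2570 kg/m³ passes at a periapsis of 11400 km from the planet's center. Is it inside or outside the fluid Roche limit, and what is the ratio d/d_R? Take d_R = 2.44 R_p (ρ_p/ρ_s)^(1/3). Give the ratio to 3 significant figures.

d_R = 2.44 × (6370 km) × (5510/2570)^(1/3) = 20040 km
d/d_R = (11400) / (20040) = 0.569
Since d/d_R < 1, the body is inside the Roche limit.

inside; d/d_R ≈ 0.569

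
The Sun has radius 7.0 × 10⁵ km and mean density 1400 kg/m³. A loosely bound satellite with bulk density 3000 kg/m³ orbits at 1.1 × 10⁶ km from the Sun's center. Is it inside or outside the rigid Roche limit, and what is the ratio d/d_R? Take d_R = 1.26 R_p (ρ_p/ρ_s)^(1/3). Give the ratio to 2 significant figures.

d_R = 1.26 × (7.0 × 10⁵ km) × (1400/3000)^(1/3) = 6.841 × 10⁵ km
d/d_R = (1.1 × 10⁶) / (6.841 × 10⁵) = 1.6
Since d/d_R > 1, the body is outside the Roche limit.

outside; d/d_R ≈ 1.6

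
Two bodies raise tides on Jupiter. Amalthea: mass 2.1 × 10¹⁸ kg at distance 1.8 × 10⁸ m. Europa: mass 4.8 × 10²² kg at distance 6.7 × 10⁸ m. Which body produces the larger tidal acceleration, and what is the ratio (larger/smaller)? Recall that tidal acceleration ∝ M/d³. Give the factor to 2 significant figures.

Compare M/d³ for the two perturbers:
Amalthea: (2.1 × 10¹⁸) / (1.8 × 10⁸)³ = 3.601 × 10⁻⁷
Europa: (4.8 × 10²²) / (6.7 × 10⁸)³ = 1.596 × 10⁻⁴
Ratio (larger/smaller) = 440

Europa, by a factor of ≈ 440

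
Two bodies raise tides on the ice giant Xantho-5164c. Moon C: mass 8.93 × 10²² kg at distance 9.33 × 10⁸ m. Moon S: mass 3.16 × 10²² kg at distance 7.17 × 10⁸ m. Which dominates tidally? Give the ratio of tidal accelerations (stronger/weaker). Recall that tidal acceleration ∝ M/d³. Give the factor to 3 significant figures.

Moon C, by a factor of ≈ 1.28

The tide-raising term goes as M/d³ (the gradient of a 1/d² field).
Moon C: (8.93 × 10²²) / (9.33 × 10⁸)³ = 1.100 × 10⁻⁴
Moon S: (3.16 × 10²²) / (7.17 × 10⁸)³ = 8.573 × 10⁻⁵
Ratio (larger/smaller) = 1.28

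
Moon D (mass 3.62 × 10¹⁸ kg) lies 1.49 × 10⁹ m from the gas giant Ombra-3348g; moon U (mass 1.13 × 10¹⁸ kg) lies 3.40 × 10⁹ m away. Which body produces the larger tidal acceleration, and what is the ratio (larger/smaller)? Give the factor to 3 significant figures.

Moon D, by a factor of ≈ 38.1

Tidal acceleration ∝ M/d³, so compare M/d³ for each.
Moon D: (3.62 × 10¹⁸) / (1.49 × 10⁹)³ = 1.094 × 10⁻⁹
Moon U: (1.13 × 10¹⁸) / (3.40 × 10⁹)³ = 2.875 × 10⁻¹¹
Ratio (larger/smaller) = 38.1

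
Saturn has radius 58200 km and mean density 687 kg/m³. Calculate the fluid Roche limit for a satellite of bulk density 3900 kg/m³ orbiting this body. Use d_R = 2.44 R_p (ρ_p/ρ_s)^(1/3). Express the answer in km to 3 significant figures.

79600 km

d_R = 2.44 × 58200 km × (687/3900)^(1/3)
    = 79600 km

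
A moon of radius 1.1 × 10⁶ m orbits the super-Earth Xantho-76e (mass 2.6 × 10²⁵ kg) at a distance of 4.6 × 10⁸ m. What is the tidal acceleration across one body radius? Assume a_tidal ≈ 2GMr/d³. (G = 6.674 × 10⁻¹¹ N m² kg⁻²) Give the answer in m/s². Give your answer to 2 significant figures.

Δa = 2GMr/d³
   = 2 × (6.674 × 10⁻¹¹) × (2.6 × 10²⁵) × (1.1 × 10⁶) / (4.6 × 10⁸)³
   = 3.9 × 10⁻⁵ m/s²

3.9 × 10⁻⁵ m/s²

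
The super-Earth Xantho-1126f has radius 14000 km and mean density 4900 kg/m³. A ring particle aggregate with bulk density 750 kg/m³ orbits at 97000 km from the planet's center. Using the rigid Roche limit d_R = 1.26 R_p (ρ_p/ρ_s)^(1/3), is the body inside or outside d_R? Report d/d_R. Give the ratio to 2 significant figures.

d_R = 1.26 × (14000 km) × (4900/750)^(1/3) = 32980 km
d/d_R = (97000) / (32980) = 2.9
Since d/d_R > 1, the body is outside the Roche limit.

outside; d/d_R ≈ 2.9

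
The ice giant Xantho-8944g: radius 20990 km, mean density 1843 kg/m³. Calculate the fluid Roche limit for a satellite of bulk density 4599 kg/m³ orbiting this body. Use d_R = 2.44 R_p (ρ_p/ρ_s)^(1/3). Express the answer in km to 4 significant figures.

d_R = 2.44 × 20990 km × (1843/4599)^(1/3)
    = 37760 km

37760 km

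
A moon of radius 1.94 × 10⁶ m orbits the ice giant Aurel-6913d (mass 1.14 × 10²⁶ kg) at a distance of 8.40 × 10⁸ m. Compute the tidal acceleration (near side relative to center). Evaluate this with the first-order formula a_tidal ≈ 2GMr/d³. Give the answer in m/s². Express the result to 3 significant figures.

Δg = 2GMr/d³
   = 2 × (6.674 × 10⁻¹¹) × (1.14 × 10²⁶) × (1.94 × 10⁶) / (8.40 × 10⁸)³
   = 4.98 × 10⁻⁵ m/s²

4.98 × 10⁻⁵ m/s²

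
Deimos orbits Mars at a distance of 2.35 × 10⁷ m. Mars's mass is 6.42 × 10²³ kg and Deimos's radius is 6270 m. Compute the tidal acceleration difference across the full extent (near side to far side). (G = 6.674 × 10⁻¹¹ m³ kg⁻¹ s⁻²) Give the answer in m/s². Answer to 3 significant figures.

8.28 × 10⁻⁵ m/s²

Δg = 4GMr/d³
   = 4 × (6.674 × 10⁻¹¹) × (6.42 × 10²³) × (6270) / (2.35 × 10⁷)³
   = 8.28 × 10⁻⁵ m/s²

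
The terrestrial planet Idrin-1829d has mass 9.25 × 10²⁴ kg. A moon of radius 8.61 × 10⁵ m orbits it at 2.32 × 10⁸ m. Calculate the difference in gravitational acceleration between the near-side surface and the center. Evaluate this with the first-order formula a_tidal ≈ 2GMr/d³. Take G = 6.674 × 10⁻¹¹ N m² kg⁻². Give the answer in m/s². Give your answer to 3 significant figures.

8.51 × 10⁻⁵ m/s²

a_tidal = 2GMr/d³
        = 2 × (6.674 × 10⁻¹¹) × (9.25 × 10²⁴) × (8.61 × 10⁵) / (2.32 × 10⁸)³
        = 8.51 × 10⁻⁵ m/s²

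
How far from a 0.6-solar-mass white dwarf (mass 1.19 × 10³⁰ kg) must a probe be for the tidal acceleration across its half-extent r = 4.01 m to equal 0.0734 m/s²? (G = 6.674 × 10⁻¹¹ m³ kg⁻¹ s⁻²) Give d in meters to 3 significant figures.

2.05 × 10⁷ m

2GMr/d³ = a_tidal  ⇒  d = (2GMr / a_tidal)^(1/3)
d = (2 × 6.674×10⁻¹¹ × (1.19 × 10³⁰) × (4.01) / (0.0734))^(1/3)
  = 2.05 × 10⁷ m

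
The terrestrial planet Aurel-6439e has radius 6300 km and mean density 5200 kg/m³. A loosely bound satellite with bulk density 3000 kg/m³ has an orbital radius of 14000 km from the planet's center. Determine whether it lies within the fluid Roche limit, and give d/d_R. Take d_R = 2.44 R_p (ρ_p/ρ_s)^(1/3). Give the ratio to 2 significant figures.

inside; d/d_R ≈ 0.76

d_R = 2.44 × (6300 km) × (5200/3000)^(1/3) = 18470 km
d/d_R = (14000) / (18470) = 0.76
Since d/d_R < 1, the body is inside the Roche limit.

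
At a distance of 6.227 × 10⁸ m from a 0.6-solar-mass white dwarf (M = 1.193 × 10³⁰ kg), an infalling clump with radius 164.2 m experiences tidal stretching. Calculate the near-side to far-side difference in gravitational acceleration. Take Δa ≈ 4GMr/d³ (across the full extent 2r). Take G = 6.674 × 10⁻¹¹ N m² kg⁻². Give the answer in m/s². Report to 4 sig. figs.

Near-to-far spans 2r, so the tidal difference is twice the near-to-center value: 4GMr/d³.
a_tidal = 4GMr/d³
        = 4 × (6.674 × 10⁻¹¹) × (1.193 × 10³⁰) × (164.2) / (6.227 × 10⁸)³
        = 2.166 × 10⁻⁴ m/s²

2.166 × 10⁻⁴ m/s²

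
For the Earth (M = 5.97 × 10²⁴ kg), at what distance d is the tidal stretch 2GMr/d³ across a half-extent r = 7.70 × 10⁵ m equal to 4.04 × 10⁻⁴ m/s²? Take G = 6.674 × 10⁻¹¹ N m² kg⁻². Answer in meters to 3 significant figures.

2GMr/d³ = a_tidal  ⇒  d = (2GMr / a_tidal)^(1/3)
d = (2 × 6.674×10⁻¹¹ × (5.97 × 10²⁴) × (7.70 × 10⁵) / (4.04 × 10⁻⁴))^(1/3)
  = 1.15 × 10⁸ m

1.15 × 10⁸ m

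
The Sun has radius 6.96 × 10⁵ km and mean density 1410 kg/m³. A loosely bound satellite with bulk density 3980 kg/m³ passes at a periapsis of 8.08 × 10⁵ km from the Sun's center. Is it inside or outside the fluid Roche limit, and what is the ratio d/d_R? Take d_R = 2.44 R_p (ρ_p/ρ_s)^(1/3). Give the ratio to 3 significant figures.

d_R = 2.44 × (6.96 × 10⁵ km) × (1410/3980)^(1/3) = 1.202 × 10⁶ km
d/d_R = (8.08 × 10⁵) / (1.202 × 10⁶) = 0.672
Since d/d_R < 1, the body is inside the Roche limit.

inside; d/d_R ≈ 0.672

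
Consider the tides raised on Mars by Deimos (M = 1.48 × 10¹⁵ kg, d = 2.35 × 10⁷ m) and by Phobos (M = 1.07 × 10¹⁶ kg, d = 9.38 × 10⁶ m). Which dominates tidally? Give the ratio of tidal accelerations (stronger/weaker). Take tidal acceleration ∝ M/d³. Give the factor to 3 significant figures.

Phobos, by a factor of ≈ 114

Tidal stretch scales as M/d³; compute that for each body.
Deimos: (1.48 × 10¹⁵) / (2.35 × 10⁷)³ = 1.140 × 10⁻⁷
Phobos: (1.07 × 10¹⁶) / (9.38 × 10⁶)³ = 1.297 × 10⁻⁵
Ratio (larger/smaller) = 114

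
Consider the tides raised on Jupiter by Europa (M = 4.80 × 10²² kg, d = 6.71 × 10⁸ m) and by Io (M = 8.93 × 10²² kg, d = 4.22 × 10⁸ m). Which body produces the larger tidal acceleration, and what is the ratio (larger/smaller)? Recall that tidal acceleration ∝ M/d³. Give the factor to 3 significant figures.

Io, by a factor of ≈ 7.48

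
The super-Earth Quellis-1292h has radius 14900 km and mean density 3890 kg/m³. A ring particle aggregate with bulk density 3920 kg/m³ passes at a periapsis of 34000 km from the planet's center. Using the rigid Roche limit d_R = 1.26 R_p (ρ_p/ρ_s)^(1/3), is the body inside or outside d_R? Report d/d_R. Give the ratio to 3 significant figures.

outside; d/d_R ≈ 1.82

d_R = 1.26 × (14900 km) × (3890/3920)^(1/3) = 18730 km
d/d_R = (34000) / (18730) = 1.82
Since d/d_R > 1, the body is outside the Roche limit.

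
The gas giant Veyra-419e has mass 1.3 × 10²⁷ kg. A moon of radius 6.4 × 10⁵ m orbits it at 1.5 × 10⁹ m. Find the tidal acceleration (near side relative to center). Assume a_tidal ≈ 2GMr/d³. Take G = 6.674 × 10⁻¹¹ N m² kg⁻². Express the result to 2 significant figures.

3.3 × 10⁻⁵ m/s²

Differencing GM/(d−r)² and GM/d² to first order in r/d gives 2GMr/d³.
a_tidal = 2GMr/d³
        = 2 × (6.674 × 10⁻¹¹) × (1.3 × 10²⁷) × (6.4 × 10⁵) / (1.5 × 10⁹)³
        = 3.3 × 10⁻⁵ m/s²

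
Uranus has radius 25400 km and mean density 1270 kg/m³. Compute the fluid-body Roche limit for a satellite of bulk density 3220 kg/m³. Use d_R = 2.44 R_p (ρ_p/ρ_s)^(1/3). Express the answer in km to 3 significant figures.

45500 km

d_R = 2.44 × 25400 km × (1270/3220)^(1/3)
    = 45500 km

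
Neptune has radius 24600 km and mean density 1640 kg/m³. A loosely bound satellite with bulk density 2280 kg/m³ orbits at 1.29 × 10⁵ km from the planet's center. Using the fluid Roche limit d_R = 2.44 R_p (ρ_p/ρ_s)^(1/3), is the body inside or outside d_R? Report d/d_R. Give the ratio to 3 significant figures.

d_R = 2.44 × (24600 km) × (1640/2280)^(1/3) = 53780 km
d/d_R = (1.29 × 10⁵) / (53780) = 2.40
Since d/d_R > 1, the body is outside the Roche limit.

outside; d/d_R ≈ 2.40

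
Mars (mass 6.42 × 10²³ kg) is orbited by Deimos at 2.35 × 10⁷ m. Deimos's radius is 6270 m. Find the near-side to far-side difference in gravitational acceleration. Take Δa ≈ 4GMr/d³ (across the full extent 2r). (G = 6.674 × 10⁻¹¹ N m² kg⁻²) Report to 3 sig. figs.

8.28 × 10⁻⁵ m/s²

Near-to-far spans 2r, so the tidal difference is twice the near-to-center value: 4GMr/d³.
Δa = 4GMr/d³
   = 4 × (6.674 × 10⁻¹¹) × (6.42 × 10²³) × (6270) / (2.35 × 10⁷)³
   = 8.28 × 10⁻⁵ m/s²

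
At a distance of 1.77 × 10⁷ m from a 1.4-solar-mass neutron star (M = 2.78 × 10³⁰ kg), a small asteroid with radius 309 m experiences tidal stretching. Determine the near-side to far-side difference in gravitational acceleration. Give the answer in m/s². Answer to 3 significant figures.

Near-to-far spans 2r, so the tidal difference is twice the near-to-center value: 4GMr/d³.
a_tidal = 4GMr/d³
        = 4 × (6.674 × 10⁻¹¹) × (2.78 × 10³⁰) × (309) / (1.77 × 10⁷)³
        = 4.14 × 10¹ m/s²

4.14 × 10¹ m/s²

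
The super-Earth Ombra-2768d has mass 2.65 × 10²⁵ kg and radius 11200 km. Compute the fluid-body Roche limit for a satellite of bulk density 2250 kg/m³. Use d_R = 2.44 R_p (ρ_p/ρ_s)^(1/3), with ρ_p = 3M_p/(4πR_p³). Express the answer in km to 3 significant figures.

ρ_p = 3M_p/(4πR_p³) = 3 × (2.65 × 10²⁵) / (4π × (1.12 × 10⁷ m)³) = 4500 kg/m³
d_R = 2.44 × 11200 km × (4500/2250)^(1/3)
    = 34400 km

34400 km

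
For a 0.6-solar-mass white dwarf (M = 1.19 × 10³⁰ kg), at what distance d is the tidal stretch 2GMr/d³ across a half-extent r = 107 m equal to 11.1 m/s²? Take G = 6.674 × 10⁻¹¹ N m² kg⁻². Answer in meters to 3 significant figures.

2GMr/d³ = a_tidal  ⇒  d = (2GMr / a_tidal)^(1/3)
d = (2 × 6.674×10⁻¹¹ × (1.19 × 10³⁰) × (107) / (11.1))^(1/3)
  = 1.15 × 10⁷ m

1.15 × 10⁷ m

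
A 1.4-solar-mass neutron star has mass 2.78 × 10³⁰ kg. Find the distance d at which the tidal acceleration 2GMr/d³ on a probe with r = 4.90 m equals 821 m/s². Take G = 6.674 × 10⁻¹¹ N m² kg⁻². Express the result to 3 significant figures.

1.30 × 10⁶ m

2GMr/d³ = a_tidal  ⇒  d = (2GMr / a_tidal)^(1/3)
d = (2 × 6.674×10⁻¹¹ × (2.78 × 10³⁰) × (4.90) / (821))^(1/3)
  = 1.30 × 10⁶ m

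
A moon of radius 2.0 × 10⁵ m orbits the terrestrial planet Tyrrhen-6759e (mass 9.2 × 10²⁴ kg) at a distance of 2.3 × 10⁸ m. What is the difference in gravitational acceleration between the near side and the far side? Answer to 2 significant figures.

4.0 × 10⁻⁵ m/s²

Near-to-far spans 2r, so the tidal difference is twice the near-to-center value: 4GMr/d³.
a_tidal = 4GMr/d³
        = 4 × (6.674 × 10⁻¹¹) × (9.2 × 10²⁴) × (2.0 × 10⁵) / (2.3 × 10⁸)³
        = 4.0 × 10⁻⁵ m/s²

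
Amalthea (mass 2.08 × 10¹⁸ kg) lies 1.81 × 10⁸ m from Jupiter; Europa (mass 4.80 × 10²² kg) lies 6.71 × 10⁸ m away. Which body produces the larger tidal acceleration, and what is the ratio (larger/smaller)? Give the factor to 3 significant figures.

Europa, by a factor of ≈ 453

Compare M/d³ for the two perturbers:
Amalthea: (2.08 × 10¹⁸) / (1.81 × 10⁸)³ = 3.508 × 10⁻⁷
Europa: (4.80 × 10²²) / (6.71 × 10⁸)³ = 1.589 × 10⁻⁴
Ratio (larger/smaller) = 453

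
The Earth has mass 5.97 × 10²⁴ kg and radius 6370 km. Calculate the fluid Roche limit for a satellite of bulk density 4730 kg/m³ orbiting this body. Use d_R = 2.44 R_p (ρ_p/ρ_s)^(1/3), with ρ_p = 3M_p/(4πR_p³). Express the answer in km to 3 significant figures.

16400 km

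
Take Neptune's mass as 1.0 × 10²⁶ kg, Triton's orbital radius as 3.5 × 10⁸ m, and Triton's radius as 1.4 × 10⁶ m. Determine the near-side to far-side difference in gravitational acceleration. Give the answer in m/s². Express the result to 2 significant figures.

The field gradient is 2GM/d³; across the full diameter 2r the difference is 4GMr/d³.
Δa = 4GMr/d³
   = 4 × (6.674 × 10⁻¹¹) × (1.0 × 10²⁶) × (1.4 × 10⁶) / (3.5 × 10⁸)³
   = 8.7 × 10⁻⁴ m/s²

8.7 × 10⁻⁴ m/s²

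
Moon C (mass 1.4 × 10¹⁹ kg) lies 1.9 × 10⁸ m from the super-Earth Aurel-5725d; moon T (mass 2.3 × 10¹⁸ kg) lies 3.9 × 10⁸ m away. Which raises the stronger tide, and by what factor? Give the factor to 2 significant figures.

The tide-raising term goes as M/d³ (the gradient of a 1/d² field).
Moon C: (1.4 × 10¹⁹) / (1.9 × 10⁸)³ = 2.041 × 10⁻⁶
Moon T: (2.3 × 10¹⁸) / (3.9 × 10⁸)³ = 3.877 × 10⁻⁸
Ratio (larger/smaller) = 53

Moon C, by a factor of ≈ 53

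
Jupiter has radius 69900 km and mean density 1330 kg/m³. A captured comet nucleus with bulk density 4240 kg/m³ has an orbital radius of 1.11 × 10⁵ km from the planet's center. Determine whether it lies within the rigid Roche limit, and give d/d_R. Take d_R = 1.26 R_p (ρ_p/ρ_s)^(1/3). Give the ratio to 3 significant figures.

d_R = 1.26 × (69900 km) × (1330/4240)^(1/3) = 59840 km
d/d_R = (1.11 × 10⁵) / (59840) = 1.85
Since d/d_R > 1, the body is outside the Roche limit.

outside; d/d_R ≈ 1.85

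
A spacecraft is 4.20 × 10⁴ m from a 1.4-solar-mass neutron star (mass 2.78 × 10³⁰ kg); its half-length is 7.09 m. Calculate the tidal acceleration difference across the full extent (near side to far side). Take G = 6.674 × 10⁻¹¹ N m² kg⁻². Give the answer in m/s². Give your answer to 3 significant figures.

Differencing GM/(d−r)² and GM/(d+r)² to first order in r/d gives 4GMr/d³.
Δg = 4GMr/d³
   = 4 × (6.674 × 10⁻¹¹) × (2.78 × 10³⁰) × (7.09) / (4.20 × 10⁴)³
   = 7.10 × 10⁷ m/s²

7.10 × 10⁷ m/s²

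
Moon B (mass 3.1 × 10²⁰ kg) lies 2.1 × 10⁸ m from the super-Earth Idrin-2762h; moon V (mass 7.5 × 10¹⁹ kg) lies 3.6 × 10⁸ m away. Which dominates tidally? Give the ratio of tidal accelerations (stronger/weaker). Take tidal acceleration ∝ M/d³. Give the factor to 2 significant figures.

The tide-raising term goes as M/d³ (the gradient of a 1/d² field).
Moon B: (3.1 × 10²⁰) / (2.1 × 10⁸)³ = 3.347 × 10⁻⁵
Moon V: (7.5 × 10¹⁹) / (3.6 × 10⁸)³ = 1.608 × 10⁻⁶
Ratio (larger/smaller) = 21

Moon B, by a factor of ≈ 21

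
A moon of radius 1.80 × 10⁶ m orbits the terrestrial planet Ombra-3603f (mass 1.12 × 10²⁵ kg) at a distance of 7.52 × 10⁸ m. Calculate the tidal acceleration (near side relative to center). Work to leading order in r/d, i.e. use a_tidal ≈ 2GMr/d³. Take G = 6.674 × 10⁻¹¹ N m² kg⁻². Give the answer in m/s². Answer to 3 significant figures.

6.33 × 10⁻⁶ m/s²

The tidal stretch is the gradient of GM/d² times the body's extent r, hence the 1/d³ dependence.
Δg = 2GMr/d³
   = 2 × (6.674 × 10⁻¹¹) × (1.12 × 10²⁵) × (1.80 × 10⁶) / (7.52 × 10⁸)³
   = 6.33 × 10⁻⁶ m/s²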